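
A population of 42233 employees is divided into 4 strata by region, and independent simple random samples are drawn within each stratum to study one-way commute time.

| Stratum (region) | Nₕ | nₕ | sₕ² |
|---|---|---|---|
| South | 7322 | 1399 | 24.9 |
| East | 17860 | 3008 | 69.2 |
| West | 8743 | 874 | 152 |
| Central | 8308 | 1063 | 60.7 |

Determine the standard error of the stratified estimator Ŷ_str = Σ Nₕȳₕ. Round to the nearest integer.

4720

Var(Ŷ_str) = Σₕ Nₕ²(1 − fₕ)sₕ²/nₕ.
South: 7322²·(1 − 1399/7322)·24.9/1399 = 771885.87.
East: 17860²·(1 − 3008/17860)·69.2/3008 = 6.1023155 × 10^6.
West: 8743²·(1 − 874/8743)·152/874 = 1.1964986 × 10^7.
Central: 8308²·(1 − 1063/8308)·60.7/1063 = 3.4370853 × 10^6.
Sum = 2.2276273 × 10^7.
SE = √(2.2276273 × 10^7) = 4720.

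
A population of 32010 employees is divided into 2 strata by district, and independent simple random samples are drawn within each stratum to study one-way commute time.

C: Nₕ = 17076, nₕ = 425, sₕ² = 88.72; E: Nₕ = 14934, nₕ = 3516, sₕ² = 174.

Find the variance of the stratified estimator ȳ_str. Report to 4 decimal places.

0.0662

Var(ȳ_str) = Σₕ Wₕ²(1 − fₕ)sₕ²/nₕ with Wₕ = Nₕ/N, N = 32010.
C: Wₕ = 0.53345829; term = 0.53345829²·(1 − 0.02488873)·88.72/425 = 0.057927892.
E: Wₕ = 0.46654171; term = 0.46654171²·(1 − 0.23543592)·174/3516 = 0.0082355995.
Sum = 0.066163492.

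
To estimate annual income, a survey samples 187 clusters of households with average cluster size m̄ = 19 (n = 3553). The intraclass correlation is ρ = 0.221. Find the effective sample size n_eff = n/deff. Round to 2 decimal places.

deff = 1 + (19 − 1)·0.221 = 1 + 3.978 = 4.978.
n_eff = 3553 / 4.978 = 713.74.

713.74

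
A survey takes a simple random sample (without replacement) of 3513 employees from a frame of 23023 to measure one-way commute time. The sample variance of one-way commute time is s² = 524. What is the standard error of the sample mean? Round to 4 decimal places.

0.3555

Under SRS without replacement, Var(ȳ) = (1 − f)·s²/n with f = n/N = 3513/23023 = 0.15258654.
Var(ȳ) = (1 − 0.15258654)·524/3513 = 0.84741346·0.14916026 = 0.12640041.
SE(ȳ) = √(0.12640041) = 0.3555.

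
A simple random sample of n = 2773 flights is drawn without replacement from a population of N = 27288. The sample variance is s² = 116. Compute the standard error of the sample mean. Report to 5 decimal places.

0.19386

Under SRS without replacement, Var(ȳ) = (1 − f)·s²/n with f = n/N = 2773/27288 = 0.10161976.
Var(ȳ) = (1 − 0.10161976)·116/2773 = 0.89838024·0.041831951 = 0.037580998.
SE(ȳ) = √(0.037580998) = 0.19386.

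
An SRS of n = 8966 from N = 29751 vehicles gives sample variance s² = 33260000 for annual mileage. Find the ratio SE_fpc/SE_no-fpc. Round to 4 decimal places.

0.8358

f = n/N = 8966/29751 = 0.30136802.
SE_no-fpc = √(s²/n) = 60.906235; SE_fpc = √((1−f)s²/n) = 50.907994.
Ratio = √(1−f) = 0.83584208.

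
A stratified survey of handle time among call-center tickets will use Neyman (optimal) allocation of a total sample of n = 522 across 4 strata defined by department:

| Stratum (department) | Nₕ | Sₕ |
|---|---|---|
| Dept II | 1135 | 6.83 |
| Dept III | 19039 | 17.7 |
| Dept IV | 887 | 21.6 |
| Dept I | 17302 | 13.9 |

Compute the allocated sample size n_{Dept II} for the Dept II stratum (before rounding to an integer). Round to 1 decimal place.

Neyman allocation: nₕ = n·NₕSₕ / Σⱼ NⱼSⱼ.
Σ NⱼSⱼ = 1135·6.83 + 19039·17.7 + 887·21.6 + 17302·13.9 = 604399.35.
n_{Dept II} = 522·1135·6.83 / 604399.35 = 6.7.

6.7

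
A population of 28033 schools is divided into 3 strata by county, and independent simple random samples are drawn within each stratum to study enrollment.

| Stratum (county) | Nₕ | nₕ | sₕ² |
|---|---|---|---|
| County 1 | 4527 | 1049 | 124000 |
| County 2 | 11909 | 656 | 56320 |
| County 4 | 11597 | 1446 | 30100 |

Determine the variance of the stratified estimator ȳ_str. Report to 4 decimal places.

20.1274

Var(ȳ_str) = Σₕ Wₕ²(1 − fₕ)sₕ²/nₕ with Wₕ = Nₕ/N, N = 28033.
County 1: Wₕ = 0.16148825; term = 0.16148825²·(1 − 0.23172079)·124000/1049 = 2.3683567.
County 2: Wₕ = 0.42482075; term = 0.42482075²·(1 − 0.05508439)·56320/656 = 14.640748.
County 4: Wₕ = 0.41369101; term = 0.41369101²·(1 − 0.12468742)·30100/1446 = 3.1182687.
Sum = 20.127373.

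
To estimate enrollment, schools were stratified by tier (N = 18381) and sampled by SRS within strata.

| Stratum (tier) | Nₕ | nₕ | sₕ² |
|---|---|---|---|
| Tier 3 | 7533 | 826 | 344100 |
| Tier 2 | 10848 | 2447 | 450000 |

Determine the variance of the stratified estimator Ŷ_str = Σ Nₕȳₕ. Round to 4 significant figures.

Var(Ŷ_str) = Σₕ Nₕ²(1 − fₕ)sₕ²/nₕ.
Tier 3: 7533²·(1 − 826/7533)·344100/826 = 2.1047518 × 10^10.
Tier 2: 10848²·(1 − 2447/10848)·450000/2447 = 1.6759429 × 10^10.
Sum = 3.7806947 × 10^10.

3.781 × 10^10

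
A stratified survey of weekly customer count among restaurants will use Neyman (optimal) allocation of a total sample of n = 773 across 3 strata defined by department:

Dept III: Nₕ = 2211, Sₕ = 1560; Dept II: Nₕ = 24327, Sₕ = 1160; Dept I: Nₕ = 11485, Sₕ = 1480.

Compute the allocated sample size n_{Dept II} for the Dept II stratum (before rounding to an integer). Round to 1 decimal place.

Neyman allocation: nₕ = n·NₕSₕ / Σⱼ NⱼSⱼ.
Σ NⱼSⱼ = 2211·1560 + 24327·1160 + 11485·1480 = 4.866628 × 10^7.
n_{Dept II} = 773·24327·1160 / (4.866628 × 10^7) = 448.2.

448.2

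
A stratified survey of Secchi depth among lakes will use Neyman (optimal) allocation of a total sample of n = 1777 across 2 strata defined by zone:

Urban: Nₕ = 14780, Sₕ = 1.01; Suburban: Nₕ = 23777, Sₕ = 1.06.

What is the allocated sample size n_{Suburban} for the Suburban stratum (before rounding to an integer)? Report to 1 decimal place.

1116.0

Neyman allocation: nₕ = n·NₕSₕ / Σⱼ NⱼSⱼ.
Σ NⱼSⱼ = 14780·1.01 + 23777·1.06 = 40131.42.
n_{Suburban} = 1777·23777·1.06 / 40131.42 = 1116.0.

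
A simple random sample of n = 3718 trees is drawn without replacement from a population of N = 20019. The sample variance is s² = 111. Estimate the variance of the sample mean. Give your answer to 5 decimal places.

0.02431

Under SRS without replacement, Var(ȳ) = (1 − f)·s²/n with f = n/N = 3718/20019 = 0.18572356.
Var(ȳ) = (1 − 0.18572356)·111/3718 = 0.81427644·0.029854761 = 0.024310028.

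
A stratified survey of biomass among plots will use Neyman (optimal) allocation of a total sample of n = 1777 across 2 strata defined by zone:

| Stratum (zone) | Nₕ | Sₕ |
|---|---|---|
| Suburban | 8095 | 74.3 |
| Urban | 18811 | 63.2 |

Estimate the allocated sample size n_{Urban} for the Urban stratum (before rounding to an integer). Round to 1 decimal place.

Neyman allocation: nₕ = n·NₕSₕ / Σⱼ NⱼSⱼ.
Σ NⱼSⱼ = 8095·74.3 + 18811·63.2 = 1.7903137 × 10^6.
n_{Urban} = 1777·18811·63.2 / (1.7903137 × 10^6) = 1180.0.

1180.0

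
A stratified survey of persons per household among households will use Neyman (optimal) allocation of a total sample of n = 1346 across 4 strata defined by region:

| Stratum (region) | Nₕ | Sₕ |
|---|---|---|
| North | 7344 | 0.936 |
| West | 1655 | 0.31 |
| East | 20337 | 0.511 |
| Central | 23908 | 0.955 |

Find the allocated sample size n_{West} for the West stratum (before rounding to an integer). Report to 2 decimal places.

17.00

Neyman allocation: nₕ = n·NₕSₕ / Σⱼ NⱼSⱼ.
Σ NⱼSⱼ = 7344·0.936 + 1655·0.31 + 20337·0.511 + 23908·0.955 = 40611.381.
n_{West} = 1346·1655·0.31 / 40611.381 = 17.00.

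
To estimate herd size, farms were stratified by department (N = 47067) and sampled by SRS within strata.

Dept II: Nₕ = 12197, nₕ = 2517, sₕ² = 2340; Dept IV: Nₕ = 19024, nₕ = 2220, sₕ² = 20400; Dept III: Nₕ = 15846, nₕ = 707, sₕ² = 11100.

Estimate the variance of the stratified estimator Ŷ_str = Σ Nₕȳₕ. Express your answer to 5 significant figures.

Var(Ŷ_str) = Σₕ Nₕ²(1 − fₕ)sₕ²/nₕ.
Dept II: 12197²·(1 − 2517/12197)·2340/2517 = 1.0976428 × 10^8.
Dept IV: 19024²·(1 − 2220/19024)·20400/2220 = 2.9375935 × 10^9.
Dept III: 15846²·(1 − 707/15846)·11100/707 = 3.7663477 × 10^9.
Sum = 6.8137055 × 10^9.

6.8137 × 10^9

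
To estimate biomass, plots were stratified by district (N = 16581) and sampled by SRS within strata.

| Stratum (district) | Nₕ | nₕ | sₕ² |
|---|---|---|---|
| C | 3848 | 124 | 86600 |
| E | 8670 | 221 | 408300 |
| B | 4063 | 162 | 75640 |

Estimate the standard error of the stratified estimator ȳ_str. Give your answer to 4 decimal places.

23.5706

Var(ȳ_str) = Σₕ Wₕ²(1 − fₕ)sₕ²/nₕ with Wₕ = Nₕ/N, N = 16581.
C: Wₕ = 0.23207285; term = 0.23207285²·(1 − 0.03222453)·86600/124 = 36.401519.
E: Wₕ = 0.52288764; term = 0.52288764²·(1 − 0.02549020)·408300/221 = 492.25493.
B: Wₕ = 0.24503950; term = 0.24503950²·(1 − 0.03987202)·75640/162 = 26.917693.
Sum = 555.57414.
SE = √(555.57414) = 23.5706.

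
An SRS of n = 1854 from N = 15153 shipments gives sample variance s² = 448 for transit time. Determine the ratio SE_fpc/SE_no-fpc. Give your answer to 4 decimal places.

0.9368

f = n/N = 1854/15153 = 0.12235201.
SE_no-fpc = √(s²/n) = 0.49156861; SE_fpc = √((1−f)s²/n) = 0.46051558.
Ratio = √(1−f) = 0.93682869.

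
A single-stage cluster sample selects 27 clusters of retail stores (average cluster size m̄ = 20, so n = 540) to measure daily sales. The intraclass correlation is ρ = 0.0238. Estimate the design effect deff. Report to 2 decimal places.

deff = 1 + (20 − 1)·0.0238 = 1 + 0.4522 = 1.4522.

1.45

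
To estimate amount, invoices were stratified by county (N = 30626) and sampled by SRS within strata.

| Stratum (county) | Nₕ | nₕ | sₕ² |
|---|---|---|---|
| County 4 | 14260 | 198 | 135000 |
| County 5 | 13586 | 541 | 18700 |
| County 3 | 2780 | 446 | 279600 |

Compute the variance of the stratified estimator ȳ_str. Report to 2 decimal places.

156.63

Var(ȳ_str) = Σₕ Wₕ²(1 − fₕ)sₕ²/nₕ with Wₕ = Nₕ/N, N = 30626.
County 4: Wₕ = 0.46561745; term = 0.46561745²·(1 − 0.01388499)·135000/198 = 145.76546.
County 5: Wₕ = 0.44361000; term = 0.44361000²·(1 − 0.03982040)·18700/541 = 6.5312977.
County 3: Wₕ = 0.09077255; term = 0.09077255²·(1 − 0.16043165)·279600/446 = 4.3367801.
Sum = 156.63354.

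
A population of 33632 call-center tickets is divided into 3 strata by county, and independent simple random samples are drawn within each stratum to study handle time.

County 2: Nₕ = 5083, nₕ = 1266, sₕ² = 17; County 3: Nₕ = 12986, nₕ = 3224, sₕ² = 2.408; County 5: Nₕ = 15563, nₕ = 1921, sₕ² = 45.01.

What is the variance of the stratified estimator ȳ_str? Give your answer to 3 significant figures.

Var(ȳ_str) = Σₕ Wₕ²(1 − fₕ)sₕ²/nₕ with Wₕ = Nₕ/N, N = 33632.
County 2: Wₕ = 0.15113582; term = 0.15113582²·(1 − 0.24906551)·17/1266 = 2.3033084 × 10^-4.
County 3: Wₕ = 0.38612036; term = 0.38612036²·(1 − 0.24826736)·2.408/3224 = 8.3708635 × 10^-5.
County 5: Wₕ = 0.46274382; term = 0.46274382²·(1 − 0.12343379)·45.01/1921 = 0.004397923.
Sum = 0.0047119625.

0.00471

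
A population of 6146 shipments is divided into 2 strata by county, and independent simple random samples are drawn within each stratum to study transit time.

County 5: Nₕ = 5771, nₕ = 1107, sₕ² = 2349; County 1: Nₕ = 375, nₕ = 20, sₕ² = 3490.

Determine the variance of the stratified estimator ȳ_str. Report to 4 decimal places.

Var(ȳ_str) = Σₕ Wₕ²(1 − fₕ)sₕ²/nₕ with Wₕ = Nₕ/N, N = 6146.
County 5: Wₕ = 0.93898471; term = 0.93898471²·(1 − 0.19182117)·2349/1107 = 1.5120282.
County 1: Wₕ = 0.06101529; term = 0.06101529²·(1 − 0.05333333)·3490/20 = 0.61499267.
Sum = 2.1270209.

2.1270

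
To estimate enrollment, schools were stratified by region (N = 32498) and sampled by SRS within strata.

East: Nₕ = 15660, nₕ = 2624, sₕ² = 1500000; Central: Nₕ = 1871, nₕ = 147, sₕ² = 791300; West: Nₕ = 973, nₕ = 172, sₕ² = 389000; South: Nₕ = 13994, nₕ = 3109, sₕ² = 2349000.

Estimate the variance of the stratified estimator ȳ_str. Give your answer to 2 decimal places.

Var(ȳ_str) = Σₕ Wₕ²(1 − fₕ)sₕ²/nₕ with Wₕ = Nₕ/N, N = 32498.
East: Wₕ = 0.48187581; term = 0.48187581²·(1 − 0.16756066)·1500000/2624 = 110.49694.
Central: Wₕ = 0.05757277; term = 0.05757277²·(1 − 0.07856761)·791300/147 = 16.440749.
West: Wₕ = 0.02994030; term = 0.02994030²·(1 − 0.17677287)·389000/172 = 1.6689881.
South: Wₕ = 0.43061111; term = 0.43061111²·(1 − 0.22216664)·2349000/3109 = 108.97311.
Sum = 237.57979.

237.58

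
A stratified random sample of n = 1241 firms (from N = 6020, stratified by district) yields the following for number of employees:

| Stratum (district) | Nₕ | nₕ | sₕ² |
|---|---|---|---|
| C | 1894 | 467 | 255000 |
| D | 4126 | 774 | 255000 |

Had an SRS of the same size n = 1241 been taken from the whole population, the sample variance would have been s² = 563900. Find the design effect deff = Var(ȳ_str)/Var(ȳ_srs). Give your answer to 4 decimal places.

0.4614

Var(ȳ_str) = Σ Wₕ²(1−fₕ)sₕ²/nₕ with Wₕ = Nₕ/6020:
  C: (1894/6020)²·(1−467/1894)·255000/467 = 40.722484
  D: (4126/6020)²·(1−774/4126)·255000/774 = 125.73016
  → Var(ȳ_str) = 166.45264.
Var(ȳ_srs) = (1 − 1241/6020)·563900/1241 = 360.72052.
deff = 166.45264 / 360.72052 = 0.4614.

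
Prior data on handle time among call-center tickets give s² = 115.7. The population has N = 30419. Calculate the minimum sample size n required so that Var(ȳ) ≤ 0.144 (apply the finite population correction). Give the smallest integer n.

Without fpc, n₀ = s²/D = 115.7/0.144 = 803.4722.
With fpc, (1 − n/N)·s²/n ≤ D requires n ≥ n₀/(1 + n₀/N) = 803.4722/(1 + 803.4722/30419) = 782.7958.
Rounding up, n = 783.

783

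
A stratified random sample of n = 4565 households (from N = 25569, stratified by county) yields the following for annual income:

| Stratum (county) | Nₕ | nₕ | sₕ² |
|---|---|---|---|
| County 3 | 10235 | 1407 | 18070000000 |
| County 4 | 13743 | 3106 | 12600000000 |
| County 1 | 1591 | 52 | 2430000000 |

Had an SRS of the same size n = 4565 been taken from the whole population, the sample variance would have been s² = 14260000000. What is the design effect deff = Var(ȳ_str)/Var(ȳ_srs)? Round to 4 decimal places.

1.1134

Var(ȳ_str) = Σ Wₕ²(1−fₕ)sₕ²/nₕ with Wₕ = Nₕ/25569:
  County 3: (10235/25569)²·(1−1407/10235)·18070000000/1407 = 1.7749525 × 10^6
  County 4: (13743/25569)²·(1−3106/13743)·12600000000/3106 = 907073.15
  County 1: (1591/25569)²·(1−52/1591)·2430000000/52 = 175018.62
  → Var(ȳ_str) = 2.8570443 × 10^6.
Var(ȳ_srs) = (1 − 4565/25569)·14260000000/4565 = 2.5660612 × 10^6.
deff = (2.8570443 × 10^6) / (2.5660612 × 10^6) = 1.1134.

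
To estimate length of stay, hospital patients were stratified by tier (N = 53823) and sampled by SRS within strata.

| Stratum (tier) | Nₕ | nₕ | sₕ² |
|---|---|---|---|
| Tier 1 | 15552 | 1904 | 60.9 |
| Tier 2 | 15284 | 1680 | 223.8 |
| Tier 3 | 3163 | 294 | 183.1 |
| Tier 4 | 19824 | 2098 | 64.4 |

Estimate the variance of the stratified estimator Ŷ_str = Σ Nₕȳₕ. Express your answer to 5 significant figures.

Var(Ŷ_str) = Σₕ Nₕ²(1 − fₕ)sₕ²/nₕ.
Tier 1: 15552²·(1 − 1904/15552)·60.9/1904 = 6.7889969 × 10^6.
Tier 2: 15284²·(1 − 1680/15284)·223.8/1680 = 2.7698385 × 10^7.
Tier 3: 3163²·(1 − 294/3163)·183.1/294 = 5.6515914 × 10^6.
Tier 4: 19824²·(1 − 2098/19824)·64.4/2098 = 1.0786546 × 10^7.
Sum = 5.0925519 × 10^7.

5.0926 × 10^7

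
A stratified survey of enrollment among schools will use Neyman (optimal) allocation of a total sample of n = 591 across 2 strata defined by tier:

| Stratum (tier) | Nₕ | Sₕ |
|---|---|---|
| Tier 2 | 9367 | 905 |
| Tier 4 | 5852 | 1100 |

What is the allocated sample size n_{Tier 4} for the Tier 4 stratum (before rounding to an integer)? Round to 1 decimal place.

255.1

Neyman allocation: nₕ = n·NₕSₕ / Σⱼ NⱼSⱼ.
Σ NⱼSⱼ = 9367·905 + 5852·1100 = 1.4914335 × 10^7.
n_{Tier 4} = 591·5852·1100 / (1.4914335 × 10^7) = 255.1.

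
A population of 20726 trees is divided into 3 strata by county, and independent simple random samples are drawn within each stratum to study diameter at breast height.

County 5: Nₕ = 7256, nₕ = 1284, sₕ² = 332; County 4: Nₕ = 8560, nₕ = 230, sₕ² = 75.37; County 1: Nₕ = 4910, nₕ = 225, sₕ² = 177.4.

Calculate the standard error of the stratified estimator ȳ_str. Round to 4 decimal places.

0.3503

Var(ȳ_str) = Σₕ Wₕ²(1 − fₕ)sₕ²/nₕ with Wₕ = Nₕ/N, N = 20726.
County 5: Wₕ = 0.35009167; term = 0.35009167²·(1 − 0.17695700)·332/1284 = 0.026083096.
County 4: Wₕ = 0.41300782; term = 0.41300782²·(1 − 0.02686916)·75.37/230 = 0.054394934.
County 1: Wₕ = 0.23690051; term = 0.23690051²·(1 − 0.04582485)·177.4/225 = 0.042221261.
Sum = 0.12269929.
SE = √(0.12269929) = 0.3503.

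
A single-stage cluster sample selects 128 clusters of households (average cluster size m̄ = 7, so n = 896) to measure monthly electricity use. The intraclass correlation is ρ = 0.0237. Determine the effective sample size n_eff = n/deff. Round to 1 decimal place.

784.5

deff = 1 + (7 − 1)·0.0237 = 1 + 0.1422 = 1.1422.
n_eff = 896 / 1.1422 = 784.5.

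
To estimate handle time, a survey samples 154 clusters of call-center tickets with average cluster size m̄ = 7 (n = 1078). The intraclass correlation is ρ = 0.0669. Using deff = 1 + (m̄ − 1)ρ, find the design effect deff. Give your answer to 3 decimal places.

deff = 1 + (7 − 1)·0.0669 = 1 + 0.4014 = 1.4014.

1.401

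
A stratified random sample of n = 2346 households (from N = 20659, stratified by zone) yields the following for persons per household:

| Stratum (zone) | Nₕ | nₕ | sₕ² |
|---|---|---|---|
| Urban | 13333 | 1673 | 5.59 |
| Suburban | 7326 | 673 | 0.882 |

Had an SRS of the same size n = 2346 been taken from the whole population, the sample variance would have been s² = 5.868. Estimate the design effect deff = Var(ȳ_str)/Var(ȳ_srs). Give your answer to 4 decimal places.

0.6164

Var(ȳ_str) = Σ Wₕ²(1−fₕ)sₕ²/nₕ with Wₕ = Nₕ/20659:
  Urban: (13333/20659)²·(1−1673/13333)·5.59/1673 = 0.0012170928
  Suburban: (7326/20659)²·(1−673/7326)·0.882/673 = 1.496647 × 10^-4
  → Var(ȳ_str) = 0.0013667575.
Var(ȳ_srs) = (1 − 2346/20659)·5.868/2346 = 0.0022172379.
deff = 0.0013667575 / 0.0022172379 = 0.6164.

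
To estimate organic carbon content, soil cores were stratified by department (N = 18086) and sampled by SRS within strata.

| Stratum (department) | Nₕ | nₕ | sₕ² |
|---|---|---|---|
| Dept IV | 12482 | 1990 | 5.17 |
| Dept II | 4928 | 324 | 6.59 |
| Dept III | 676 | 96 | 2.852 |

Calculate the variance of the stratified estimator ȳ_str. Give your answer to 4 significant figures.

Var(ȳ_str) = Σₕ Wₕ²(1 − fₕ)sₕ²/nₕ with Wₕ = Nₕ/N, N = 18086.
Dept IV: Wₕ = 0.69014708; term = 0.69014708²·(1 − 0.15942958)·5.17/1990 = 0.0010401474.
Dept II: Wₕ = 0.27247595; term = 0.27247595²·(1 − 0.06574675)·6.59/324 = 0.0014107867.
Dept III: Wₕ = 0.03737698; term = 0.03737698²·(1 − 0.14201183)·2.852/96 = 3.5609668 × 10^-5.
Sum = 0.0024865438.

0.002487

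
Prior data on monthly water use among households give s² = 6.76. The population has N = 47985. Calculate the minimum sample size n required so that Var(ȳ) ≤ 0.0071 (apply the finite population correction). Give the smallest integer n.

934

Without fpc, n₀ = s²/D = 6.76/0.0071 = 952.1127.
With fpc, (1 − n/N)·s²/n ≤ D requires n ≥ n₀/(1 + n₀/N) = 952.1127/(1 + 952.1127/47985) = 933.5885.
Rounding up, n = 934.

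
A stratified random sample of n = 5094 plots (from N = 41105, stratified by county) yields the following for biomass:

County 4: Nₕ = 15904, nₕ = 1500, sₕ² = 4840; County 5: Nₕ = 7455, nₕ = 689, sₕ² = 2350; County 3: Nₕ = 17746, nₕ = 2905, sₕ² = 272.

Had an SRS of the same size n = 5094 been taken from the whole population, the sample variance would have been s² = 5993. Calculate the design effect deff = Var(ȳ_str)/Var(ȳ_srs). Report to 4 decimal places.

Var(ȳ_str) = Σ Wₕ²(1−fₕ)sₕ²/nₕ with Wₕ = Nₕ/41105:
  County 4: (15904/41105)²·(1−1500/15904)·4840/1500 = 0.43747605
  County 5: (7455/41105)²·(1−689/7455)·2350/689 = 0.10182138
  County 3: (17746/41105)²·(1−2905/17746)·272/2905 = 0.014594765
  → Var(ȳ_str) = 0.5538922.
Var(ȳ_srs) = (1 − 5094/41105)·5993/5094 = 1.0306848.
deff = 0.5538922 / 1.0306848 = 0.5374.

0.5374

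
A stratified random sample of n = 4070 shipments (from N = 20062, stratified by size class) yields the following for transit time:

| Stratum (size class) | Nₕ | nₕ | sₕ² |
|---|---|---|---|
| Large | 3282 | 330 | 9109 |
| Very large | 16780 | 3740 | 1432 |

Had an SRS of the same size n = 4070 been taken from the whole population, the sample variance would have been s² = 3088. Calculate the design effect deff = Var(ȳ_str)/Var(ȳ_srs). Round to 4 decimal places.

1.4428

Var(ȳ_str) = Σ Wₕ²(1−fₕ)sₕ²/nₕ with Wₕ = Nₕ/20062:
  Large: (3282/20062)²·(1−330/3282)·9109/330 = 0.66445143
  Very large: (16780/20062)²·(1−3740/16780)·1432/3740 = 0.20815771
  → Var(ȳ_str) = 0.87260914.
Var(ȳ_srs) = (1 − 4070/20062)·3088/4070 = 0.60479952.
deff = 0.87260914 / 0.60479952 = 1.4428.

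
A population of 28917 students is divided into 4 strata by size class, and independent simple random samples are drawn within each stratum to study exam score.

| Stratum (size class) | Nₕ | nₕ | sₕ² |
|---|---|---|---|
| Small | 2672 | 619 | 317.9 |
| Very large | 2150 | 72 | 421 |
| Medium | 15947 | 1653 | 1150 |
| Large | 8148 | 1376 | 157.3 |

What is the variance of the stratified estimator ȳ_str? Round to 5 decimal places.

0.23180

Var(ȳ_str) = Σₕ Wₕ²(1 − fₕ)sₕ²/nₕ with Wₕ = Nₕ/N, N = 28917.
Small: Wₕ = 0.09240239; term = 0.09240239²·(1 − 0.23166168)·317.9/619 = 0.0033691381.
Very large: Wₕ = 0.07435073; term = 0.07435073²·(1 − 0.03348837)·421/72 = 0.031241159.
Medium: Wₕ = 0.55147491; term = 0.55147491²·(1 − 0.10365586)·1150/1653 = 0.18964932.
Large: Wₕ = 0.28177197; term = 0.28177197²·(1 − 0.16887580)·157.3/1376 = 0.0075434808.
Sum = 0.2318031.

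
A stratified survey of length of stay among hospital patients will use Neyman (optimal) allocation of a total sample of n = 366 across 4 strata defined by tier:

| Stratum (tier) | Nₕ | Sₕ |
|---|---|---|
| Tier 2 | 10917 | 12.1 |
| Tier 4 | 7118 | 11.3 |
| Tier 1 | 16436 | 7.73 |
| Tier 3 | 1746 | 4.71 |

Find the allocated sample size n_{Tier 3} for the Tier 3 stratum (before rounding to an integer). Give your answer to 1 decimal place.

Neyman allocation: nₕ = n·NₕSₕ / Σⱼ NⱼSⱼ.
Σ NⱼSⱼ = 10917·12.1 + 7118·11.3 + 16436·7.73 + 1746·4.71 = 347803.04.
n_{Tier 3} = 366·1746·4.71 / 347803.04 = 8.7.

8.7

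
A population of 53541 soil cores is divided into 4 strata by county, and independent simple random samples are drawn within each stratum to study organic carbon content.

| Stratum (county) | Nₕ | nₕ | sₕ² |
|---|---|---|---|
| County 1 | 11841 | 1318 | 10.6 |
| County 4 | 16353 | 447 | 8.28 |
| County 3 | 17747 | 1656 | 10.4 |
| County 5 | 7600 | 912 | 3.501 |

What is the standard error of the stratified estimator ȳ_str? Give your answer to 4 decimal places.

0.0522

Var(ȳ_str) = Σₕ Wₕ²(1 − fₕ)sₕ²/nₕ with Wₕ = Nₕ/N, N = 53541.
County 1: Wₕ = 0.22115762; term = 0.22115762²·(1 − 0.11130817)·10.6/1318 = 3.4957909 × 10^-4.
County 4: Wₕ = 0.30542948; term = 0.30542948²·(1 − 0.02733443)·8.28/447 = 0.0016807699.
County 3: Wₕ = 0.33146561; term = 0.33146561²·(1 − 0.09331155)·10.4/1656 = 6.2561627 × 10^-4.
County 5: Wₕ = 0.14194729; term = 0.14194729²·(1 − 0.12000000)·3.501/912 = 6.8066618 × 10^-5.
Sum = 0.0027240319.
SE = √(0.0027240319) = 0.0522.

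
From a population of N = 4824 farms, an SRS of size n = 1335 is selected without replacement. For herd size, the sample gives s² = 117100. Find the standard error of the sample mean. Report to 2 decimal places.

Under SRS without replacement, Var(ȳ) = (1 − f)·s²/n with f = n/N = 1335/4824 = 0.27674129.
Var(ȳ) = (1 − 0.27674129)·117100/1335 = 0.72325871·87.715356 = 63.440895.
SE(ȳ) = √(63.440895) = 7.96.

7.96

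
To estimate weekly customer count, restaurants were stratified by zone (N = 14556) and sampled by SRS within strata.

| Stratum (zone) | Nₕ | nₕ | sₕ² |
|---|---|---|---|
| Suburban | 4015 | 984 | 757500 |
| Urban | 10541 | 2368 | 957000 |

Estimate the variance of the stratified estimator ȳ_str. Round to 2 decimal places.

208.54

Var(ȳ_str) = Σₕ Wₕ²(1 − fₕ)sₕ²/nₕ with Wₕ = Nₕ/N, N = 14556.
Suburban: Wₕ = 0.27583127; term = 0.27583127²·(1 − 0.24508095)·757500/984 = 44.21554.
Urban: Wₕ = 0.72416873; term = 0.72416873²·(1 − 0.22464662)·957000/2368 = 164.3272.
Sum = 208.54274.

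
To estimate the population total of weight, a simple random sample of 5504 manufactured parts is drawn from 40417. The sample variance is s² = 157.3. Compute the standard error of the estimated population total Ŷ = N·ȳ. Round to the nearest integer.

6350

Var(Ŷ) = N²·Var(ȳ) = N²·(1 − n/N)·s²/n.
f = 5504/40417 = 0.13618032; Var(ȳ) = 0.86381968·157.3/5504 = 0.024687288.
Var(Ŷ) = 40417² · 0.024687288 = 4.0327522 × 10^7.
SE(Ŷ) = √(4.0327522 × 10^7) = 6350.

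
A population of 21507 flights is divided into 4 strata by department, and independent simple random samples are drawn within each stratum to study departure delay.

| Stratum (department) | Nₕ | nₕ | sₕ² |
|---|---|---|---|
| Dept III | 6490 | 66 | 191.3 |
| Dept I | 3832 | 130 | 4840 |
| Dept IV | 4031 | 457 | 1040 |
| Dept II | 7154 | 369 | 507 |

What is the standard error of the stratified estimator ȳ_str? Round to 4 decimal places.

Var(ȳ_str) = Σₕ Wₕ²(1 − fₕ)sₕ²/nₕ with Wₕ = Nₕ/N, N = 21507.
Dept III: Wₕ = 0.30176222; term = 0.30176222²·(1 − 0.01016949)·191.3/66 = 0.26125318.
Dept I: Wₕ = 0.17817455; term = 0.17817455²·(1 − 0.03392484)·4840/130 = 1.1418374.
Dept IV: Wₕ = 0.18742735; term = 0.18742735²·(1 − 0.11337137)·1040/457 = 0.070880181.
Dept II: Wₕ = 0.33263589; term = 0.33263589²·(1 − 0.05157954)·507/369 = 0.14418521.
Sum = 1.618156.
SE = √(1.618156) = 1.2721.

1.2721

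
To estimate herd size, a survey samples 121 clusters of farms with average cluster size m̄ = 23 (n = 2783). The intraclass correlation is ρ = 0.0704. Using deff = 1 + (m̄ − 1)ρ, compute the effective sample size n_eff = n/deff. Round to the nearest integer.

deff = 1 + (23 − 1)·0.0704 = 1 + 1.5488 = 2.5488.
n_eff = 2783 / 2.5488 = 1092.

1092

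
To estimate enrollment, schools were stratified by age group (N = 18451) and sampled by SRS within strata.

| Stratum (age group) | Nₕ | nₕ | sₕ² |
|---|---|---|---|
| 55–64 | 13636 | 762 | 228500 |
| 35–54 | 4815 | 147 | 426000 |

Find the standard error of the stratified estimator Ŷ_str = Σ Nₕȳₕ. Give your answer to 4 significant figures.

Var(Ŷ_str) = Σₕ Nₕ²(1 − fₕ)sₕ²/nₕ.
55–64: 13636²·(1 − 762/13636)·228500/762 = 5.2641921 × 10^10.
35–54: 4815²·(1 − 147/4815)·426000/147 = 6.5135748 × 10^10.
Sum = 1.1777767 × 10^11.
SE = √(1.1777767 × 10^11) = 343200.

343200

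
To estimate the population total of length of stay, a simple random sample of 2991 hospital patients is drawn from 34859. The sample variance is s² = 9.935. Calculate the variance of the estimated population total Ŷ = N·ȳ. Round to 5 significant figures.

Var(Ŷ) = N²·Var(ȳ) = N²·(1 − n/N)·s²/n.
f = 2991/34859 = 0.08580281; Var(ȳ) = 0.91419719·9.935/2991 = 0.0030366263.
Var(Ŷ) = 34859² · 0.0030366263 = 3.6899561 × 10^6.

3.6900 × 10^6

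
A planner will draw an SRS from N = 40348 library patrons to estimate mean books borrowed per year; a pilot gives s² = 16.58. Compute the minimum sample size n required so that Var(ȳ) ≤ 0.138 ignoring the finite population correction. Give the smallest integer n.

Without fpc, n₀ = s²/D = 16.58/0.138 = 120.1449.
Rounding up, n = 121.

121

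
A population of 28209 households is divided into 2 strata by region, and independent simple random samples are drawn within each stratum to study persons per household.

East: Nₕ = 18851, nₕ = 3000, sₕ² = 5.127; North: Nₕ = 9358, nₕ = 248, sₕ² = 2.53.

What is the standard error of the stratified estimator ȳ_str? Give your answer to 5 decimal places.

Var(ȳ_str) = Σₕ Wₕ²(1 − fₕ)sₕ²/nₕ with Wₕ = Nₕ/N, N = 28209.
East: Wₕ = 0.66826190; term = 0.66826190²·(1 − 0.15914275)·5.127/3000 = 6.4173798 × 10^-4.
North: Wₕ = 0.33173810; term = 0.33173810²·(1 − 0.02650139)·2.53/248 = 0.0010929364.
Sum = 0.0017346744.
SE = √(0.0017346744) = 0.04165.

0.04165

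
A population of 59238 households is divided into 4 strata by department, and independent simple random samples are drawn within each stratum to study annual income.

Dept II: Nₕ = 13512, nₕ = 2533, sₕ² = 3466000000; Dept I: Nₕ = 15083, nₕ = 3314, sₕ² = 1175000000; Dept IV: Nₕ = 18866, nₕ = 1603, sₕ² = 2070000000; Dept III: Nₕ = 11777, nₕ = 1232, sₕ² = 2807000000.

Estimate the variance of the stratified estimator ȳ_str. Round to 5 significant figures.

Var(ȳ_str) = Σₕ Wₕ²(1 − fₕ)sₕ²/nₕ with Wₕ = Nₕ/N, N = 59238.
Dept II: Wₕ = 0.22809683; term = 0.22809683²·(1 − 0.18746300)·3466000000/2533 = 57846.224.
Dept I: Wₕ = 0.25461697; term = 0.25461697²·(1 − 0.21971756)·1175000000/3314 = 17935.434.
Dept IV: Wₕ = 0.31847800; term = 0.31847800²·(1 − 0.08496767)·2070000000/1603 = 119848.37.
Dept III: Wₕ = 0.19880820; term = 0.19880820²·(1 − 0.10461068)·2807000000/1232 = 80632.883.
Sum = 276262.91.

276260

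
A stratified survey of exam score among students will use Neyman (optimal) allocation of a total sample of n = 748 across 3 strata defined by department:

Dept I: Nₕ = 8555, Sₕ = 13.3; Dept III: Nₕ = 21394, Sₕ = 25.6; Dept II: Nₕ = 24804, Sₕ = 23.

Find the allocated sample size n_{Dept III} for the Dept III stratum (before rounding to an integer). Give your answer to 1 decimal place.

Neyman allocation: nₕ = n·NₕSₕ / Σⱼ NⱼSⱼ.
Σ NⱼSⱼ = 8555·13.3 + 21394·25.6 + 24804·23 = 1.2319599 × 10^6.
n_{Dept III} = 748·21394·25.6 / (1.2319599 × 10^6) = 332.5.

332.5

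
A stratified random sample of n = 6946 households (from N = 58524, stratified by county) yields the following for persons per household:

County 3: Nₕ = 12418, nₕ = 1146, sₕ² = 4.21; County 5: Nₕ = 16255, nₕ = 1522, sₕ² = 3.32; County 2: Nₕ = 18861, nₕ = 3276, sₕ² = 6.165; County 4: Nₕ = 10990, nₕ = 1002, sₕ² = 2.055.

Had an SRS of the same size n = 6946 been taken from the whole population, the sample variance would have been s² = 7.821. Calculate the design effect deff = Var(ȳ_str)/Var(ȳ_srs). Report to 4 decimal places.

0.5340

Var(ȳ_str) = Σ Wₕ²(1−fₕ)sₕ²/nₕ with Wₕ = Nₕ/58524:
  County 3: (12418/58524)²·(1−1146/12418)·4.21/1146 = 1.5013506 × 10^-4
  County 5: (16255/58524)²·(1−1522/16255)·3.32/1522 = 1.5252239 × 10^-4
  County 2: (18861/58524)²·(1−3276/18861)·6.165/3276 = 1.615075 × 10^-4
  County 4: (10990/58524)²·(1−1002/10990)·2.055/1002 = 6.5728289 × 10^-5
  → Var(ȳ_str) = 5.2989324 × 10^-4.
Var(ȳ_srs) = (1 − 6946/58524)·7.821/6946 = 9.923343 × 10^-4.
deff = (5.2989324 × 10^-4) / (9.923343 × 10^-4) = 0.5340.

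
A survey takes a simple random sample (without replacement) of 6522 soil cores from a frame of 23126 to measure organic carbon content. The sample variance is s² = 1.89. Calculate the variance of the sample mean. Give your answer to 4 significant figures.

Under SRS without replacement, Var(ȳ) = (1 − f)·s²/n with f = n/N = 6522/23126 = 0.28202024.
Var(ȳ) = (1 − 0.28202024)·1.89/6522 = 0.71797976·2.8978841 × 10^-4 = 2.0806221 × 10^-4.

2.081 × 10^-4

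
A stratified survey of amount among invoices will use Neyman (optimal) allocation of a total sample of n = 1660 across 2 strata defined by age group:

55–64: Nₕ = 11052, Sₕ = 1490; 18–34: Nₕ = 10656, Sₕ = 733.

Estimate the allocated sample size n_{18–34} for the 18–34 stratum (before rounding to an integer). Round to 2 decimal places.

Neyman allocation: nₕ = n·NₕSₕ / Σⱼ NⱼSⱼ.
Σ NⱼSⱼ = 11052·1490 + 10656·733 = 2.4278328 × 10^7.
n_{18–34} = 1660·10656·733 / (2.4278328 × 10^7) = 534.06.

534.06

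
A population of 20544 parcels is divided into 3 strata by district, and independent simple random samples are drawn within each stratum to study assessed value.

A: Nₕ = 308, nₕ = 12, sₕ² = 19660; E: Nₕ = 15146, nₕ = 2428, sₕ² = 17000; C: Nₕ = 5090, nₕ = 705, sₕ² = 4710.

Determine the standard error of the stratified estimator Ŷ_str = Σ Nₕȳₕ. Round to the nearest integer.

40586

Var(Ŷ_str) = Σₕ Nₕ²(1 − fₕ)sₕ²/nₕ.
A: 308²·(1 − 12/308)·19660/12 = 1.4936357 × 10^8.
E: 15146²·(1 − 2428/15146)·17000/2428 = 1.3487051 × 10^9.
C: 5090²·(1 − 705/5090)·4710/705 = 1.4911426 × 10^8.
Sum = 1.6471829 × 10^9.
SE = √(1.6471829 × 10^9) = 40586.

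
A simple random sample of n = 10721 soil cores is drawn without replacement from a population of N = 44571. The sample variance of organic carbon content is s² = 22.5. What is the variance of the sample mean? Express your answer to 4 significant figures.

Under SRS without replacement, Var(ȳ) = (1 − f)·s²/n with f = n/N = 10721/44571 = 0.24053757.
Var(ȳ) = (1 − 0.24053757)·22.5/10721 = 0.75946243·0.0020986848 = 0.0015938723.

0.001594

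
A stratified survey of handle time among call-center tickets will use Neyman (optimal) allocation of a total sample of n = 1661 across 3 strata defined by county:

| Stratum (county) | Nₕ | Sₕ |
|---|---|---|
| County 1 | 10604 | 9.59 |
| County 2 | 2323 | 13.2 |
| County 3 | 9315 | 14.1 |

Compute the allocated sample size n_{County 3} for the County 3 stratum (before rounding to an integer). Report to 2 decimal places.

Neyman allocation: nₕ = n·NₕSₕ / Σⱼ NⱼSⱼ.
Σ NⱼSⱼ = 10604·9.59 + 2323·13.2 + 9315·14.1 = 263697.46.
n_{County 3} = 1661·9315·14.1 / 263697.46 = 827.31.

827.31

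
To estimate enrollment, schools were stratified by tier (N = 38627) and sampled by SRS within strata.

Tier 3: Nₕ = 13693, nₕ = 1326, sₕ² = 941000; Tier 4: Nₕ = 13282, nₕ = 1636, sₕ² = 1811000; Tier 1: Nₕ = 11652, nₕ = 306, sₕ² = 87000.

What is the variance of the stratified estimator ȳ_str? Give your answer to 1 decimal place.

Var(ȳ_str) = Σₕ Wₕ²(1 − fₕ)sₕ²/nₕ with Wₕ = Nₕ/N, N = 38627.
Tier 3: Wₕ = 0.35449297; term = 0.35449297²·(1 − 0.09683780)·941000/1326 = 80.542872.
Tier 4: Wₕ = 0.34385275; term = 0.34385275²·(1 − 0.12317422)·1811000/1636 = 114.76077.
Tier 1: Wₕ = 0.30165428; term = 0.30165428²·(1 − 0.02626159)·87000/306 = 25.191795.
Sum = 220.49544.

220.5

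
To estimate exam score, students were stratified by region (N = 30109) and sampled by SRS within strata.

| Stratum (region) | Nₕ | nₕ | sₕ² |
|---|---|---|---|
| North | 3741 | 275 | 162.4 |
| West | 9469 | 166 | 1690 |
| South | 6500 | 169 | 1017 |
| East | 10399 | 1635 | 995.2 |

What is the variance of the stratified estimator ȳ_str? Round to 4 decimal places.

Var(ȳ_str) = Σₕ Wₕ²(1 − fₕ)sₕ²/nₕ with Wₕ = Nₕ/N, N = 30109.
North: Wₕ = 0.12424856; term = 0.12424856²·(1 − 0.07350976)·162.4/275 = 0.0084465029.
West: Wₕ = 0.31449068; term = 0.31449068²·(1 − 0.01753089)·1690/166 = 0.98926602.
South: Wₕ = 0.21588229; term = 0.21588229²·(1 − 0.02600000)·1017/169 = 0.27316638.
East: Wₕ = 0.34537846; term = 0.34537846²·(1 − 0.15722666)·995.2/1635 = 0.061191894.
Sum = 1.3320708.

1.3321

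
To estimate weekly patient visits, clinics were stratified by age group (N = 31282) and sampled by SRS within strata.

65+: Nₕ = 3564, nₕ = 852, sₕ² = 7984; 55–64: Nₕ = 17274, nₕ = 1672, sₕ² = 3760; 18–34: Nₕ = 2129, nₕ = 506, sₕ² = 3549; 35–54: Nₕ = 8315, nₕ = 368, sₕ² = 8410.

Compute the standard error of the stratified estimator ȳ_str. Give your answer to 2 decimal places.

Var(ȳ_str) = Σₕ Wₕ²(1 − fₕ)sₕ²/nₕ with Wₕ = Nₕ/N, N = 31282.
65+: Wₕ = 0.11393133; term = 0.11393133²·(1 − 0.23905724)·7984/852 = 0.092559136.
55–64: Wₕ = 0.55220254; term = 0.55220254²·(1 − 0.09679287)·3760/1672 = 0.61934942.
18–34: Wₕ = 0.06805831; term = 0.06805831²·(1 − 0.23767027)·3549/506 = 0.024766272.
35–54: Wₕ = 0.26580781; term = 0.26580781²·(1 − 0.04425737)·8410/368 = 1.5432085.
Sum = 2.2798833.
SE = √(2.2798833) = 1.51.

1.51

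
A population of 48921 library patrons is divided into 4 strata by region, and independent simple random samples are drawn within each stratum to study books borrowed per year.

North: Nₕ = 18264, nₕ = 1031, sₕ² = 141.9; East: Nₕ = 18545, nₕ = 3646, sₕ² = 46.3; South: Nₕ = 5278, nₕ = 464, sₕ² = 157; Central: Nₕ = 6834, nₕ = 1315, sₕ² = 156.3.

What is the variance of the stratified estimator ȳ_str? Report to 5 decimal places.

0.02503

Var(ȳ_str) = Σₕ Wₕ²(1 − fₕ)sₕ²/nₕ with Wₕ = Nₕ/N, N = 48921.
North: Wₕ = 0.37333660; term = 0.37333660²·(1 − 0.05644985)·141.9/1031 = 0.018100471.
East: Wₕ = 0.37908056; term = 0.37908056²·(1 − 0.19660286)·46.3/3646 = 0.0014660799.
South: Wₕ = 0.10788823; term = 0.10788823²·(1 − 0.08791209)·157/464 = 0.0035922495.
Central: Wₕ = 0.13969461; term = 0.13969461²·(1 − 0.19242025)·156.3/1315 = 0.0018731732.
Sum = 0.025031974.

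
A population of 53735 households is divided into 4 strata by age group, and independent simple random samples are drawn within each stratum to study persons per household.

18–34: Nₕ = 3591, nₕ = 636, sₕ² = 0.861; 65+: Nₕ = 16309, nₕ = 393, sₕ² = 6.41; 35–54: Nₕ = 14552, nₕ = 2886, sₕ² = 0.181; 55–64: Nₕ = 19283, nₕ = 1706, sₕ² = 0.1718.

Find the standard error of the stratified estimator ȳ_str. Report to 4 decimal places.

0.0386

Var(ȳ_str) = Σₕ Wₕ²(1 − fₕ)sₕ²/nₕ with Wₕ = Nₕ/N, N = 53735.
18–34: Wₕ = 0.06682795; term = 0.06682795²·(1 − 0.17710944)·0.861/636 = 4.9751298 × 10^-6.
65+: Wₕ = 0.30350796; term = 0.30350796²·(1 − 0.02409712)·6.41/393 = 0.0014662642.
35–54: Wₕ = 0.27081046; term = 0.27081046²·(1 − 0.19832325)·0.181/2886 = 3.6873333 × 10^-6.
55–64: Wₕ = 0.35885363; term = 0.35885363²·(1 − 0.08847171)·0.1718/1706 = 1.1820857 × 10^-5.
Sum = 0.0014867475.
SE = √(0.0014867475) = 0.0386.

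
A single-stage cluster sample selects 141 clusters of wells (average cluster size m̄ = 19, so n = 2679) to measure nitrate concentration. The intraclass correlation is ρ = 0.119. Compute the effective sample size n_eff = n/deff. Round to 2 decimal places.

deff = 1 + (19 − 1)·0.119 = 1 + 2.142 = 3.142.
n_eff = 2679 / 3.142 = 852.64.

852.64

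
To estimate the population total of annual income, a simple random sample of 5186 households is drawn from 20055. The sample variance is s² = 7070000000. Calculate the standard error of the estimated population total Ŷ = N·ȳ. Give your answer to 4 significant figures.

2.016 × 10^7

Var(Ŷ) = N²·Var(ȳ) = N²·(1 − n/N)·s²/n.
f = 5186/20055 = 0.25858888; Var(ȳ) = 0.74141112·7070000000/5186 = 1.0107552 × 10^6.
Var(Ŷ) = 20055² · (1.0107552 × 10^6) = 4.065288 × 10^14.
SE(Ŷ) = √(4.065288 × 10^14) = 2.016 × 10^7.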